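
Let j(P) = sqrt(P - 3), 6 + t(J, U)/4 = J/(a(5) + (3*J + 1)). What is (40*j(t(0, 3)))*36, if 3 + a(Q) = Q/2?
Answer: 4320*I*sqrt(3) ≈ 7482.5*I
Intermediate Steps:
a(Q) = -3 + Q/2
t(J, U) = -24 + 4*J/(1/2 + 3*J) (t(J, U) = -24 + 4*(J/((-3 + (1/2)*5) + (3*J + 1))) = -24 + 4*(J/((-3 + 5/2) + (1 + 3*J))) = -24 + 4*(J/(-1/2 + (1 + 3*J))) = -24 + 4*(J/(1/2 + 3*J)) = -24 + 4*J/(1/2 + 3*J))
j(P) = sqrt(-3 + P)
(40*j(t(0, 3)))*36 = (40*sqrt(-3 + 8*(-3 - 17*0)/(1 + 6*0)))*36 = (40*sqrt(-3 + 8*(-3 + 0)/(1 + 0)))*36 = (40*sqrt(-3 + 8*(-3)/1))*36 = (40*sqrt(-3 + 8*1*(-3)))*36 = (40*sqrt(-3 - 24))*36 = (40*sqrt(-27))*36 = (40*(3*I*sqrt(3)))*36 = (120*I*sqrt(3))*36 = 4320*I*sqrt(3)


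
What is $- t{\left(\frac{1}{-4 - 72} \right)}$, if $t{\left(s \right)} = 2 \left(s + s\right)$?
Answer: $\frac{1}{19} \approx 0.052632$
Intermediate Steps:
$t{\left(s \right)} = 4 s$ ($t{\left(s \right)} = 2 \cdot 2 s = 4 s$)
$- t{\left(\frac{1}{-4 - 72} \right)} = - \frac{4}{-4 - 72} = - \frac{4}{-76} = - \frac{4 \left(-1\right)}{76} = \left(-1\right) \left(- \frac{1}{19}\right) = \frac{1}{19}$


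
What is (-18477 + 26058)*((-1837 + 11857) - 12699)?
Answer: -20309499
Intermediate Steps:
(-18477 + 26058)*((-1837 + 11857) - 12699) = 7581*(10020 - 12699) = 7581*(-2679) = -20309499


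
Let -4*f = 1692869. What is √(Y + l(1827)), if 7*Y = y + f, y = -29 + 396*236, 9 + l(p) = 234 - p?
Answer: I*√9548119/14 ≈ 220.71*I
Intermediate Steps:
f = -1692869/4 (f = -¼*1692869 = -1692869/4 ≈ -4.2322e+5)
l(p) = 225 - p (l(p) = -9 + (234 - p) = 225 - p)
y = 93427 (y = -29 + 93456 = 93427)
Y = -1319161/28 (Y = (93427 - 1692869/4)/7 = (⅐)*(-1319161/4) = -1319161/28 ≈ -47113.)
√(Y + l(1827)) = √(-1319161/28 + (225 - 1*1827)) = √(-1319161/28 + (225 - 1827)) = √(-1319161/28 - 1602) = √(-1364017/28) = I*√9548119/14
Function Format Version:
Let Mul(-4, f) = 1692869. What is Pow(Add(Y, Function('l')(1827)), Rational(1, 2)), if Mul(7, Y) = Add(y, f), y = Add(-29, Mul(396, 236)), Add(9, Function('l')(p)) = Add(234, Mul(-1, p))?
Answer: Mul(Rational(1, 14), I, Pow(9548119, Rational(1, 2))) ≈ Mul(220.71, I)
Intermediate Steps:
f = Rational(-1692869, 4) (f = Mul(Rational(-1, 4), 1692869) = Rational(-1692869, 4) ≈ -4.2322e+5)
Function('l')(p) = Add(225, Mul(-1, p)) (Function('l')(p) = Add(-9, Add(234, Mul(-1, p))) = Add(225, Mul(-1, p)))
y = 93427 (y = Add(-29, 93456) = 93427)
Y = Rational(-1319161, 28) (Y = Mul(Rational(1, 7), Add(93427, Rational(-1692869, 4))) = Mul(Rational(1, 7), Rational(-1319161, 4)) = Rational(-1319161, 28) ≈ -47113.)
Pow(Add(Y, Function('l')(1827)), Rational(1, 2)) = Pow(Add(Rational(-1319161, 28), Add(225, Mul(-1, 1827))), Rational(1, 2)) = Pow(Add(Rational(-1319161, 28), Add(225, -1827)), Rational(1, 2)) = Pow(Add(Rational(-1319161, 28), -1602), Rational(1, 2)) = Pow(Rational(-1364017, 28), Rational(1, 2)) = Mul(Rational(1, 14), I, Pow(9548119, Rational(1, 2)))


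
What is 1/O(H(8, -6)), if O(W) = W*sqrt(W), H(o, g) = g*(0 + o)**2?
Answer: I*sqrt(6)/18432 ≈ 0.00013289*I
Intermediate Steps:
H(o, g) = g*o**2
O(W) = W**(3/2)
1/O(H(8, -6)) = 1/((-6*8**2)**(3/2)) = 1/((-6*64)**(3/2)) = 1/((-384)**(3/2)) = 1/(-3072*I*sqrt(6)) = I*sqrt(6)/18432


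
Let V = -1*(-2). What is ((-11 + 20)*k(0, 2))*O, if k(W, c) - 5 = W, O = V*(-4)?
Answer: -360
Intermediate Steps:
V = 2
O = -8 (O = 2*(-4) = -8)
k(W, c) = 5 + W
((-11 + 20)*k(0, 2))*O = ((-11 + 20)*(5 + 0))*(-8) = (9*5)*(-8) = 45*(-8) = -360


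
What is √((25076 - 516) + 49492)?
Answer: 66*√17 ≈ 272.13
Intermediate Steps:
√((25076 - 516) + 49492) = √(24560 + 49492) = √74052 = 66*√17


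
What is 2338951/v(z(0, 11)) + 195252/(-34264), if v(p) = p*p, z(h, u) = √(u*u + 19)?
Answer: 10014310223/599620 ≈ 16701.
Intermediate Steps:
z(h, u) = √(19 + u²) (z(h, u) = √(u² + 19) = √(19 + u²))
v(p) = p²
2338951/v(z(0, 11)) + 195252/(-34264) = 2338951/((√(19 + 11²))²) + 195252/(-34264) = 2338951/((√(19 + 121))²) + 195252*(-1/34264) = 2338951/((√140)²) - 48813/8566 = 2338951/((2*√35)²) - 48813/8566 = 2338951/140 - 48813/8566 = 10014310223/599620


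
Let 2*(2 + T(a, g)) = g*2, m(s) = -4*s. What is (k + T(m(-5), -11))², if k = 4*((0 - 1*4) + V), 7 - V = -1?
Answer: 9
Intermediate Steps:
V = 8 (V = 7 - 1*(-1) = 7 + 1 = 8)
T(a, g) = -2 + g (T(a, g) = -2 + (g*2)/2 = -2 + (2*g)/2 = -2 + g)
k = 16 (k = 4*((0 - 1*4) + 8) = 4*((0 - 4) + 8) = 4*(-4 + 8) = 4*4 = 16)
(k + T(m(-5), -11))² = (16 + (-2 - 11))² = (16 - 13)² = 3² = 9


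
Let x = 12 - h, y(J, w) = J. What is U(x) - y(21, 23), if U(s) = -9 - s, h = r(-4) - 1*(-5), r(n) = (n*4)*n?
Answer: 27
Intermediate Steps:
r(n) = 4*n² (r(n) = (4*n)*n = 4*n²)
h = 69 (h = 4*(-4)² - 1*(-5) = 4*16 + 5 = 64 + 5 = 69)
x = -57 (x = 12 - 1*69 = 12 - 69 = -57)
U(x) - y(21, 23) = (-9 - 1*(-57)) - 1*21 = (-9 + 57) - 21 = 48 - 21 = 27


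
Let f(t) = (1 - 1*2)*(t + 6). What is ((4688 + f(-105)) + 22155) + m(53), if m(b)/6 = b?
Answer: 27260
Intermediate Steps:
m(b) = 6*b
f(t) = -6 - t (f(t) = (1 - 2)*(6 + t) = -(6 + t) = -6 - t)
((4688 + f(-105)) + 22155) + m(53) = ((4688 + (-6 - 1*(-105))) + 22155) + 6*53 = ((4688 + (-6 + 105)) + 22155) + 318 = ((4688 + 99) + 22155) + 318 = (4787 + 22155) + 318 = 26942 + 318 = 27260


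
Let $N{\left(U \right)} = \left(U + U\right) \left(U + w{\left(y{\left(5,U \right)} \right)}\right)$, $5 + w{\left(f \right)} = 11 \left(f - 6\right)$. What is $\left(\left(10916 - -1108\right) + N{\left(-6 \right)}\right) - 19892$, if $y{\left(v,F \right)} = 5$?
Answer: $-7604$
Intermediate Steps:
$w{\left(f \right)} = -71 + 11 f$ ($w{\left(f \right)} = -5 + 11 \left(f - 6\right) = -5 + 11 \left(-6 + f\right) = -5 + \left(-66 + 11 f\right) = -71 + 11 f$)
$N{\left(U \right)} = 2 U \left(-16 + U\right)$ ($N{\left(U \right)} = \left(U + U\right) \left(U + \left(-71 + 11 \cdot 5\right)\right) = 2 U \left(U + \left(-71 + 55\right)\right) = 2 U \left(U - 16\right) = 2 U \left(-16 + U\right)$)
$\left(\left(10916 - -1108\right) + N{\left(-6 \right)}\right) - 19892 = \left(\left(10916 - -1108\right) + 2 \left(-6\right) \left(-16 - 6\right)\right) - 19892 = \left(\left(10916 + 1108\right) + 2 \left(-6\right) \left(-22\right)\right) - 19892 = \left(12024 + 264\right) - 19892 = 12288 - 19892 = -7604$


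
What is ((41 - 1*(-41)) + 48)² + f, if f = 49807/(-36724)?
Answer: 620585793/36724 ≈ 16899.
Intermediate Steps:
f = -49807/36724 (f = 49807*(-1/36724) = -49807/36724 ≈ -1.3563)
((41 - 1*(-41)) + 48)² + f = ((41 - 1*(-41)) + 48)² - 49807/36724 = ((41 + 41) + 48)² - 49807/36724 = (82 + 48)² - 49807/36724 = 130² - 49807/36724 = 16900 - 49807/36724 = 620585793/36724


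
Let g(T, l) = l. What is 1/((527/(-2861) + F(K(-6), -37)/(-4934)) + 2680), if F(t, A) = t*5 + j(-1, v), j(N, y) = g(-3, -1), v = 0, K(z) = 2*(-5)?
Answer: 14116174/37828892013 ≈ 0.00037316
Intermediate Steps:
K(z) = -10
j(N, y) = -1
F(t, A) = -1 + 5*t (F(t, A) = t*5 - 1 = 5*t - 1 = -1 + 5*t)
1/((527/(-2861) + F(K(-6), -37)/(-4934)) + 2680) = 1/((527/(-2861) + (-1 + 5*(-10))/(-4934)) + 2680) = 1/((527*(-1/2861) + (-1 - 50)*(-1/4934)) + 2680) = 1/((-527/2861 - 51*(-1/4934)) + 2680) = 1/((-527/2861 + 51/4934) + 2680) = 1/(-2454307/14116174 + 2680) = 1/(37828892013/14116174) = 14116174/37828892013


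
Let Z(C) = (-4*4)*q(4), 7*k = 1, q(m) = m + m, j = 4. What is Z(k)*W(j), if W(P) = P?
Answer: -512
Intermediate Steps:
q(m) = 2*m
k = ⅐ (k = (⅐)*1 = ⅐ ≈ 0.14286)
Z(C) = -128 (Z(C) = (-4*4)*(2*4) = -16*8 = -128)
Z(k)*W(j) = -128*4 = -512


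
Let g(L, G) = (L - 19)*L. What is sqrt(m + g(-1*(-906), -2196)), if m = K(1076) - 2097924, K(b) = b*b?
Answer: I*sqrt(136526) ≈ 369.49*I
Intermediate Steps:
K(b) = b**2
g(L, G) = L*(-19 + L) (g(L, G) = (-19 + L)*L = L*(-19 + L))
m = -940148 (m = 1076**2 - 2097924 = 1157776 - 2097924 = -940148)
sqrt(m + g(-1*(-906), -2196)) = sqrt(-940148 + (-1*(-906))*(-19 - 1*(-906))) = sqrt(-940148 + 906*(-19 + 906)) = sqrt(-940148 + 906*887) = sqrt(-940148 + 803622) = sqrt(-136526) = I*sqrt(136526)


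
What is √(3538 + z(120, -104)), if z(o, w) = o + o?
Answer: √3778 ≈ 61.465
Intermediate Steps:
z(o, w) = 2*o
√(3538 + z(120, -104)) = √(3538 + 2*120) = √(3538 + 240) = √3778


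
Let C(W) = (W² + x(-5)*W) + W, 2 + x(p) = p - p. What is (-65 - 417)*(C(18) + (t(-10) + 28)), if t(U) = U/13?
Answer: -2088024/13 ≈ -1.6062e+5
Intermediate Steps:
t(U) = U/13 (t(U) = U*(1/13) = U/13)
x(p) = -2 (x(p) = -2 + (p - p) = -2 + 0 = -2)
C(W) = W² - W (C(W) = (W² - 2*W) + W = W² - W)
(-65 - 417)*(C(18) + (t(-10) + 28)) = (-65 - 417)*(18*(-1 + 18) + ((1/13)*(-10) + 28)) = -482*(18*17 + (-10/13 + 28)) = -482*(306 + 354/13) = -482*4332/13 = -2088024/13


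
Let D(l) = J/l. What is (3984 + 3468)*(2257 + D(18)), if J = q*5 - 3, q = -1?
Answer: 16815852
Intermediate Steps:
J = -8 (J = -1*5 - 3 = -5 - 3 = -8)
D(l) = -8/l
(3984 + 3468)*(2257 + D(18)) = (3984 + 3468)*(2257 - 8/18) = 7452*(2257 - 8*1/18) = 7452*(2257 - 4/9) = 7452*(20309/9) = 16815852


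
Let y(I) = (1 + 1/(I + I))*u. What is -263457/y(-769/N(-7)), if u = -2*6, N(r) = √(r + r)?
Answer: 17310910553/788486 + 22510937*I*√14/1576972 ≈ 21955.0 + 53.411*I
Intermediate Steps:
N(r) = √2*√r (N(r) = √(2*r) = √2*√r)
u = -12
y(I) = -12 - 6/I (y(I) = (1 + 1/(I + I))*(-12) = (1 + 1/(2*I))*(-12) = -12 - 6/I)
-263457/y(-769/N(-7)) = -263457/(-12 - 6*(-I*√14/769)) = -263457/(-12 - (-6)*I*√14/769) = -263457/(-12 + 6*I*√14/769)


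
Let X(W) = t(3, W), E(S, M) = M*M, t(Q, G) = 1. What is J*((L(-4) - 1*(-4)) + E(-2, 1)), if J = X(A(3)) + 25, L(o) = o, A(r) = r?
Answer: 26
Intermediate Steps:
E(S, M) = M²
X(W) = 1
J = 26 (J = 1 + 25 = 26)
J*((L(-4) - 1*(-4)) + E(-2, 1)) = 26*((-4 - 1*(-4)) + 1²) = 26*((-4 + 4) + 1) = 26*(0 + 1) = 26*1 = 26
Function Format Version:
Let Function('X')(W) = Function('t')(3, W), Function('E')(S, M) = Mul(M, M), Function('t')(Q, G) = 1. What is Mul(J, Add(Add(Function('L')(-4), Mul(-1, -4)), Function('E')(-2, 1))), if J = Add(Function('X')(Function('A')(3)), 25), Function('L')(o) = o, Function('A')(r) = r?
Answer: 26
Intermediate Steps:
Function('E')(S, M) = Pow(M, 2)
Function('X')(W) = 1
J = 26 (J = Add(1, 25) = 26)
Mul(J, Add(Add(Function('L')(-4), Mul(-1, -4)), Function('E')(-2, 1))) = Mul(26, Add(Add(-4, Mul(-1, -4)), Pow(1, 2))) = Mul(26, Add(Add(-4, 4), 1)) = Mul(26, Add(0, 1)) = Mul(26, 1) = 26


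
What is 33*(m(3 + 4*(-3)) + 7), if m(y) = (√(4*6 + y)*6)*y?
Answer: 231 - 1782*√15 ≈ -6670.7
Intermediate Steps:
m(y) = 6*y*√(24 + y) (m(y) = (√(24 + y)*6)*y = (6*√(24 + y))*y = 6*y*√(24 + y))
33*(m(3 + 4*(-3)) + 7) = 33*(6*(3 + 4*(-3))*√(24 + (3 + 4*(-3))) + 7) = 33*(6*(3 - 12)*√(24 + (3 - 12)) + 7) = 33*(6*(-9)*√(24 - 9) + 7) = 33*(6*(-9)*√15 + 7) = 33*(-54*√15 + 7) = 33*(7 - 54*√15) = 231 - 1782*√15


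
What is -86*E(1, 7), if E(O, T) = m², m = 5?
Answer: -2150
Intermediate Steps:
E(O, T) = 25 (E(O, T) = 5² = 25)
-86*E(1, 7) = -86*25 = -2150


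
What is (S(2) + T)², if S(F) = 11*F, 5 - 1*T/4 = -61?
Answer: 81796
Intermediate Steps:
T = 264 (T = 20 - 4*(-61) = 20 + 244 = 264)
(S(2) + T)² = (11*2 + 264)² = (22 + 264)² = 286² = 81796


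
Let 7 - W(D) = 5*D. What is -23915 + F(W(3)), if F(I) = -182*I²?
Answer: -35563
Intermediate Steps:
W(D) = 7 - 5*D
-23915 + F(W(3)) = -23915 - 182*(7 - 5*3)² = -23915 - 182*(7 - 15)² = -23915 - 182*(-8)² = -23915 - 182*64 = -23915 - 11648 = -35563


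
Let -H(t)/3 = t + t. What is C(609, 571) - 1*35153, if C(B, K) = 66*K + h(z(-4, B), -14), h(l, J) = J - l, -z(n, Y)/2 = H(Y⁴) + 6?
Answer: -1650632591401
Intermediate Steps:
H(t) = -6*t (H(t) = -3*(t + t) = -6*t)
z(n, Y) = -12 + 12*Y⁴ (z(n, Y) = -2*(-6*Y⁴ + 6) = -2*(6 - 6*Y⁴) = -12 + 12*Y⁴)
C(B, K) = -2 - 12*B⁴ + 66*K (C(B, K) = 66*K + (-14 - (-12 + 12*B⁴)) = 66*K + (-14 + (12 - 12*B⁴)) = 66*K + (-2 - 12*B⁴) = -2 - 12*B⁴ + 66*K)
C(609, 571) - 1*35153 = (-2 - 12*609⁴ + 66*571) - 1*35153 = (-2 - 12*137552716161 + 37686) - 35153 = (-2 - 1650632593932 + 37686) - 35153 = -1650632556248 - 35153 = -1650632591401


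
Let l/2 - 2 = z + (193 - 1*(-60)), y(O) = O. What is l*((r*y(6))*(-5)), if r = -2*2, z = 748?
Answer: 240720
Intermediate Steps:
r = -4
l = 2006 (l = 4 + 2*(748 + (193 - 1*(-60))) = 4 + 2*(748 + (193 + 60)) = 4 + 2*(748 + 253) = 4 + 2*1001 = 4 + 2002 = 2006)
l*((r*y(6))*(-5)) = 2006*(-4*6*(-5)) = 2006*(-24*(-5)) = 2006*120 = 240720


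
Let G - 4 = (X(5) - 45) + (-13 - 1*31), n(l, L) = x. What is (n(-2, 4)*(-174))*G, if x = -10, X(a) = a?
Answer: -139200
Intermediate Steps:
n(l, L) = -10
G = -80 (G = 4 + ((5 - 45) + (-13 - 1*31)) = 4 + (-40 + (-13 - 31)) = 4 + (-40 - 44) = 4 - 84 = -80)
(n(-2, 4)*(-174))*G = -10*(-174)*(-80) = 1740*(-80) = -139200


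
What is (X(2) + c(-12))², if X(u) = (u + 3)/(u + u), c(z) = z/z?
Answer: 81/16 ≈ 5.0625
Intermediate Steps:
c(z) = 1
X(u) = (3 + u)/(2*u) (X(u) = (3 + u)/((2*u)) = (3 + u)*(1/(2*u)) = (3 + u)/(2*u))
(X(2) + c(-12))² = ((½)*(3 + 2)/2 + 1)² = ((½)*(½)*5 + 1)² = (5/4 + 1)² = (9/4)² = 81/16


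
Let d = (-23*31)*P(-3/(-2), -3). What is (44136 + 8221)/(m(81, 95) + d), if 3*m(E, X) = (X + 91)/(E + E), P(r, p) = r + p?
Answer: 8481834/173321 ≈ 48.937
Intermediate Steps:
P(r, p) = p + r
m(E, X) = (91 + X)/(6*E) (m(E, X) = ((X + 91)/(E + E))/3 = ((91 + X)/((2*E)))/3 = ((91 + X)*(1/(2*E)))/3 = ((91 + X)/(2*E))/3 = (91 + X)/(6*E))
d = 2139/2 (d = (-23*31)*(-3 - 3/(-2)) = -713*(-3 - 3*(-1/2)) = -713*(-3 + 3/2) = -713*(-3/2) = 2139/2 ≈ 1069.5)
(44136 + 8221)/(m(81, 95) + d) = (44136 + 8221)/((1/6)*(91 + 95)/81 + 2139/2) = 52357/((1/6)*(1/81)*186 + 2139/2) = 52357/(31/81 + 2139/2) = 52357/(173321/162) = 52357*(162/173321) = 8481834/173321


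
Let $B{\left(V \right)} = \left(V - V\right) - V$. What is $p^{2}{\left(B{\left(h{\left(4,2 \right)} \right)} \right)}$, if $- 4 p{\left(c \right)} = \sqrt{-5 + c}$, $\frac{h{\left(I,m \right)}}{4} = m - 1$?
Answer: $- \frac{9}{16} \approx -0.5625$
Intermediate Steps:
$h{\left(I,m \right)} = -4 + 4 m$ ($h{\left(I,m \right)} = 4 \left(m - 1\right) = 4 \left(-1 + m\right) = -4 + 4 m$)
$B{\left(V \right)} = - V$ ($B{\left(V \right)} = 0 - V = - V$)
$p{\left(c \right)} = - \frac{\sqrt{-5 + c}}{4}$
$p^{2}{\left(B{\left(h{\left(4,2 \right)} \right)} \right)} = \left(- \frac{\sqrt{-5 - \left(-4 + 4 \cdot 2\right)}}{4}\right)^{2} = \left(- \frac{\sqrt{-5 - \left(-4 + 8\right)}}{4}\right)^{2} = \left(- \frac{\sqrt{-5 - 4}}{4}\right)^{2} = \left(- \frac{\sqrt{-9}}{4}\right)^{2} = \left(- \frac{3 i}{4}\right)^{2} = - \frac{9}{16}$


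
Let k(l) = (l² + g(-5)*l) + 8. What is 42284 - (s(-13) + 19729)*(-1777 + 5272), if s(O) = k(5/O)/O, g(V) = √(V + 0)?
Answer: -151391711872/2197 - 17475*I*√5/169 ≈ -6.8908e+7 - 231.21*I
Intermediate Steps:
g(V) = √V
k(l) = 8 + l² + I*l*√5 (k(l) = (l² + √(-5)*l) + 8 = (l² + (I*√5)*l) + 8 = (l² + I*l*√5) + 8 = 8 + l² + I*l*√5)
s(O) = (8 + 25/O² + 5*I*√5/O)/O (s(O) = (8 + (5/O)² + I*(5/O)*√5)/O = (8 + 25/O² + 5*I*√5/O)/O)
42284 - (s(-13) + 19729)*(-1777 + 5272) = 42284 - ((25 + 8*(-13)² + 5*I*(-13)*√5)/(-13)³ + 19729)*(-1777 + 5272) = 42284 - (-(25 + 8*169 - 65*I*√5)/2197 + 19729)*3495 = 42284 - (-(25 + 1352 - 65*I*√5)/2197 + 19729)*3495 = 42284 - (-(1377 - 65*I*√5)/2197 + 19729)*3495 = 42284 - ((-1377/2197 + 5*I*√5/169) + 19729)*3495 = 42284 - (43343236/2197 + 5*I*√5/169)*3495 = 42284 - (151484609820/2197 + 17475*I*√5/169) = 42284 + (-151484609820/2197 - 17475*I*√5/169) = -151391711872/2197 - 17475*I*√5/169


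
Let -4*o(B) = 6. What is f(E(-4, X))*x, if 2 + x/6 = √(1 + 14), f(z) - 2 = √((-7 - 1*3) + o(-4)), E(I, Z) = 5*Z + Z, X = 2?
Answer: -3*(2 - √15)*(4 + I*√46) ≈ 22.476 + 38.11*I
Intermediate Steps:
o(B) = -3/2 (o(B) = -¼*6 = -3/2)
E(I, Z) = 6*Z
f(z) = 2 + I*√46/2 (f(z) = 2 + √((-7 - 1*3) - 3/2) = 2 + √((-7 - 3) - 3/2) = 2 + √(-10 - 3/2) = 2 + √(-23/2) = 2 + I*√46/2)
x = -12 + 6*√15 (x = -12 + 6*√(1 + 14) = -12 + 6*√15 ≈ 11.238)
f(E(-4, X))*x = (2 + I*√46/2)*(-12 + 6*√15) = (-12 + 6*√15)*(2 + I*√46/2)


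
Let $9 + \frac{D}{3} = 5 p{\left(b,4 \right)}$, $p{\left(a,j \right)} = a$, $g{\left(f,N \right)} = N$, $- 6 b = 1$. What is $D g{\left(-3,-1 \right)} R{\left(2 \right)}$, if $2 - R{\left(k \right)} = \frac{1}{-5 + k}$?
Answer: $\frac{413}{6} \approx 68.833$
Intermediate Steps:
$b = - \frac{1}{6}$ ($b = \left(- \frac{1}{6}\right) 1 = - \frac{1}{6} \approx -0.16667$)
$R{\left(k \right)} = 2 - \frac{1}{-5 + k}$
$D = - \frac{59}{2}$ ($D = -27 + 3 \cdot 5 \left(- \frac{1}{6}\right) = -27 + 3 \left(- \frac{5}{6}\right) = -27 - \frac{5}{2} = - \frac{59}{2} \approx -29.5$)
$D g{\left(-3,-1 \right)} R{\left(2 \right)} = \left(- \frac{59}{2}\right) \left(-1\right) \frac{-11 + 2 \cdot 2}{-5 + 2} = \frac{59 \frac{-11 + 4}{-3}}{2} = \frac{59 \left(\left(- \frac{1}{3}\right) \left(-7\right)\right)}{2} = \frac{59}{2} \cdot \frac{7}{3} = \frac{413}{6}$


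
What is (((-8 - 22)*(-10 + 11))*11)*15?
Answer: -4950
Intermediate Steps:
(((-8 - 22)*(-10 + 11))*11)*15 = (-30*1*11)*15 = -30*11*15 = -330*15 = -4950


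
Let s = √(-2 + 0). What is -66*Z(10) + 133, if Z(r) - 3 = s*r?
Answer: -65 - 660*I*√2 ≈ -65.0 - 933.38*I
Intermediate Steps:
s = I*√2 (s = √(-2) = I*√2 ≈ 1.4142*I)
Z(r) = 3 + I*r*√2 (Z(r) = 3 + (I*√2)*r = 3 + I*r*√2)
-66*Z(10) + 133 = -66*(3 + I*10*√2) + 133 = -66*(3 + 10*I*√2) + 133 = (-198 - 660*I*√2) + 133 = -65 - 660*I*√2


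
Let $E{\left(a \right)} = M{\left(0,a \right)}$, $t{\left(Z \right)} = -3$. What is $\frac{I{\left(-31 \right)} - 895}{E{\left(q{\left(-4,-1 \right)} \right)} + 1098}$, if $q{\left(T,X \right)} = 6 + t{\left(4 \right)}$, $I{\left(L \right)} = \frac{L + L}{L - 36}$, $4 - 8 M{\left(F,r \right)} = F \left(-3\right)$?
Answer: $- \frac{119806}{147199} \approx -0.8139$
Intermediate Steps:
$M{\left(F,r \right)} = \frac{1}{2} + \frac{3 F}{8}$ ($M{\left(F,r \right)} = \frac{1}{2} - \frac{F \left(-3\right)}{8} = \frac{1}{2} - \frac{\left(-3\right) F}{8} = \frac{1}{2} + \frac{3 F}{8}$)
$I{\left(L \right)} = \frac{2 L}{-36 + L}$
$q{\left(T,X \right)} = 3$ ($q{\left(T,X \right)} = 6 - 3 = 3$)
$E{\left(a \right)} = \frac{1}{2}$ ($E{\left(a \right)} = \frac{1}{2} + \frac{3}{8} \cdot 0 = \frac{1}{2} + 0 = \frac{1}{2}$)
$\frac{I{\left(-31 \right)} - 895}{E{\left(q{\left(-4,-1 \right)} \right)} + 1098} = \frac{2 \left(-31\right) \frac{1}{-36 - 31} - 895}{\frac{1}{2} + 1098} = \frac{2 \left(-31\right) \frac{1}{-67} - 895}{\frac{2197}{2}} = \left(2 \left(-31\right) \left(- \frac{1}{67}\right) - 895\right) \frac{2}{2197} = \left(\frac{62}{67} - 895\right) \frac{2}{2197} = \left(- \frac{59903}{67}\right) \frac{2}{2197} = - \frac{119806}{147199}$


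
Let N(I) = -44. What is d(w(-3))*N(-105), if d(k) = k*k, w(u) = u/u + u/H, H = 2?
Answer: -11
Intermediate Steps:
w(u) = 1 + u/2 (w(u) = u/u + u/2 = 1 + u*(½) = 1 + u/2)
d(k) = k²
d(w(-3))*N(-105) = (1 + (½)*(-3))²*(-44) = (1 - 3/2)²*(-44) = (-½)²*(-44) = (¼)*(-44) = -11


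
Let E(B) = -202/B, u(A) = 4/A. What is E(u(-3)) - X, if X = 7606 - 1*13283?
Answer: 11657/2 ≈ 5828.5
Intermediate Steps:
X = -5677 (X = 7606 - 13283 = -5677)
E(u(-3)) - X = -202/(4/(-3)) - 1*(-5677) = -202/(4*(-⅓)) + 5677 = -202/(-4/3) + 5677 = -202*(-¾) + 5677 = 303/2 + 5677 = 11657/2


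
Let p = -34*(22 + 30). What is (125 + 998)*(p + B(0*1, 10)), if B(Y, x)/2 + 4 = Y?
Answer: -1994448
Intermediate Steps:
B(Y, x) = -8 + 2*Y
p = -1768 (p = -34*52 = -1768)
(125 + 998)*(p + B(0*1, 10)) = (125 + 998)*(-1768 + (-8 + 2*(0*1))) = 1123*(-1768 + (-8 + 2*0)) = 1123*(-1768 + (-8 + 0)) = 1123*(-1768 - 8) = 1123*(-1776) = -1994448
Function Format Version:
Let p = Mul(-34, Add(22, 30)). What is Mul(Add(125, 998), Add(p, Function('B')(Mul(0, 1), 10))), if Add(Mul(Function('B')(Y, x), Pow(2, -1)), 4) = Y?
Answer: -1994448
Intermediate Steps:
Function('B')(Y, x) = Add(-8, Mul(2, Y))
p = -1768 (p = Mul(-34, 52) = -1768)
Mul(Add(125, 998), Add(p, Function('B')(Mul(0, 1), 10))) = Mul(Add(125, 998), Add(-1768, Add(-8, Mul(2, Mul(0, 1))))) = Mul(1123, Add(-1768, Add(-8, Mul(2, 0)))) = Mul(1123, Add(-1768, Add(-8, 0))) = Mul(1123, Add(-1768, -8)) = Mul(1123, -1776) = -1994448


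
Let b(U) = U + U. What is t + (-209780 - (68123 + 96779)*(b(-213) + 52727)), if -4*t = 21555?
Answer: -34499018683/4 ≈ -8.6248e+9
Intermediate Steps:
b(U) = 2*U
t = -21555/4 (t = -¼*21555 = -21555/4 ≈ -5388.8)
t + (-209780 - (68123 + 96779)*(b(-213) + 52727)) = -21555/4 + (-209780 - (68123 + 96779)*(2*(-213) + 52727)) = -21555/4 + (-209780 - 164902*(-426 + 52727)) = -21555/4 + (-209780 - 164902*52301) = -21555/4 + (-209780 - 1*8624539502) = -21555/4 + (-209780 - 8624539502) = -21555/4 - 8624749282 = -34499018683/4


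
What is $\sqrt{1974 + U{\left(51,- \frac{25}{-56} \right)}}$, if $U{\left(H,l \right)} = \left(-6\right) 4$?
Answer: $5 \sqrt{78} \approx 44.159$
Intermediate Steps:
$U{\left(H,l \right)} = -24$
$\sqrt{1974 + U{\left(51,- \frac{25}{-56} \right)}} = \sqrt{1974 - 24} = \sqrt{1950} = 5 \sqrt{78}$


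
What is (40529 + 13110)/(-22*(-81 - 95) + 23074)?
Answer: 53639/26946 ≈ 1.9906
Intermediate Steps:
(40529 + 13110)/(-22*(-81 - 95) + 23074) = 53639/(-22*(-176) + 23074) = 53639/(3872 + 23074) = 53639/26946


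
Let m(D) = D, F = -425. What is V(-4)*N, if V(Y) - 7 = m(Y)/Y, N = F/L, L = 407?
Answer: -3400/407 ≈ -8.3538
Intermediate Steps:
N = -425/407 ≈ -1.0442
V(Y) = 8 (V(Y) = 7 + Y/Y = 7 + 1 = 8)
V(-4)*N = 8*(-425/407) = -3400/407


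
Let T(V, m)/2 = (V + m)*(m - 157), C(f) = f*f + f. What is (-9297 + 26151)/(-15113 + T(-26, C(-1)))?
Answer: -16854/6949 ≈ -2.4254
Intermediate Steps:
C(f) = f + f² (C(f) = f² + f = f + f²)
T(V, m) = 2*(-157 + m)*(V + m) (T(V, m) = 2*((V + m)*(m - 157)) = 2*((V + m)*(-157 + m)) = 2*((-157 + m)*(V + m)) = 2*(-157 + m)*(V + m))
(-9297 + 26151)/(-15113 + T(-26, C(-1))) = (-9297 + 26151)/(-15113 + (-314*(-26) - (-314)*(1 - 1) + 2*(-(1 - 1))² + 2*(-26)*(-(1 - 1)))) = 16854/(-15113 + (8164 - (-314)*0 + 2*(-1*0)² + 2*(-26)*(-1*0))) = 16854/(-15113 + (8164 - 314*0 + 2*0² + 2*(-26)*0)) = 16854/(-15113 + (8164 + 0 + 2*0 + 0)) = 16854/(-15113 + (8164 + 0 + 0 + 0)) = 16854/(-15113 + 8164) = 16854/(-6949) = 16854*(-1/6949) = -16854/6949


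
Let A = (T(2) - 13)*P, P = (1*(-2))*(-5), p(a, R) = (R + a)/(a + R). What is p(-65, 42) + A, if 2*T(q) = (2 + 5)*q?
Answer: -59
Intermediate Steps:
T(q) = 7*q/2 (T(q) = ((2 + 5)*q)/2 = (7*q)/2 = 7*q/2)
p(a, R) = 1 (p(a, R) = (R + a)/(R + a) = 1)
P = 10 (P = -2*(-5) = 10)
A = -60 (A = ((7/2)*2 - 13)*10 = (7 - 13)*10 = -6*10 = -60)
p(-65, 42) + A = 1 - 60 = -59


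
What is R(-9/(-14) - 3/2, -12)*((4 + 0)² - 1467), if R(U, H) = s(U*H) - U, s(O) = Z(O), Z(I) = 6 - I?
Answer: 34824/7 ≈ 4974.9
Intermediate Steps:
s(O) = 6 - O
R(U, H) = 6 - U - H*U (R(U, H) = (6 - U*H) - U = (6 - H*U) - U = 6 - U - H*U)
R(-9/(-14) - 3/2, -12)*((4 + 0)² - 1467) = (6 - (-9/(-14) - 3/2) - 1*(-12)*(-9/(-14) - 3/2))*((4 + 0)² - 1467) = (6 - (-9*(-1/14) - 3*½) - 1*(-12)*(-9*(-1/14) - 3*½))*(4² - 1467) = (6 - (9/14 - 3/2) - 1*(-12)*(9/14 - 3/2))*(16 - 1467) = (6 - 1*(-6/7) - 1*(-12)*(-6/7))*(-1451) = (6 + 6/7 - 72/7)*(-1451) = -24/7*(-1451) = 34824/7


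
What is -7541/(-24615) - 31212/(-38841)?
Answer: 353727787/318690405 ≈ 1.1099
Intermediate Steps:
-7541/(-24615) - 31212/(-38841) = -7541*(-1/24615) - 31212*(-1/38841) = 7541/24615 + 10404/12947 = 353727787/318690405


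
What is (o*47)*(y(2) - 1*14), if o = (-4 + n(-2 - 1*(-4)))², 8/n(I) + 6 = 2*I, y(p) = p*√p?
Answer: -42112 + 6016*√2 ≈ -33604.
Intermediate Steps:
y(p) = p^(3/2)
n(I) = 8/(-6 + 2*I)
o = 64 (o = (-4 + 4/(-3 + (-2 - 1*(-4))))² = (-4 + 4/(-3 + (-2 + 4)))² = (-4 + 4/(-3 + 2))² = (-4 + 4/(-1))² = (-4 + 4*(-1))² = (-4 - 4)² = (-8)² = 64)
(o*47)*(y(2) - 1*14) = (64*47)*(2^(3/2) - 1*14) = 3008*(2*√2 - 14) = 3008*(-14 + 2*√2) = -42112 + 6016*√2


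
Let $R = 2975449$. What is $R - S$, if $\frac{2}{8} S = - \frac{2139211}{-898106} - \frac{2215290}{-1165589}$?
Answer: $\frac{1557374476353983395}{523411237217} \approx 2.9754 \cdot 10^{6}$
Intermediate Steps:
$S = \frac{8966012102038}{523411237217}$ ($S = 4 \left(- \frac{2139211}{-898106} - \frac{2215290}{-1165589}\right) = 4 \left(\left(-2139211\right) \left(- \frac{1}{898106}\right) - - \frac{2215290}{1165589}\right) = 4 \left(\frac{2139211}{898106} + \frac{2215290}{1165589}\right) = 4 \cdot \frac{4483006051019}{1046822474434} = \frac{8966012102038}{523411237217} \approx 17.13$)
$R - S = 2975449 - \frac{8966012102038}{523411237217} = \frac{1557374476353983395}{523411237217}$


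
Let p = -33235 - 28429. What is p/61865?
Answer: -61664/61865 ≈ -0.99675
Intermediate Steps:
p = -61664
p/61865 = -61664/61865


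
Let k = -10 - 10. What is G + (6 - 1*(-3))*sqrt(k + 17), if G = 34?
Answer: 34 + 9*I*sqrt(3) ≈ 34.0 + 15.588*I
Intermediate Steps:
k = -20
G + (6 - 1*(-3))*sqrt(k + 17) = 34 + (6 - 1*(-3))*sqrt(-20 + 17) = 34 + (6 + 3)*sqrt(-3) = 34 + 9*(I*sqrt(3)) = 34 + 9*I*sqrt(3)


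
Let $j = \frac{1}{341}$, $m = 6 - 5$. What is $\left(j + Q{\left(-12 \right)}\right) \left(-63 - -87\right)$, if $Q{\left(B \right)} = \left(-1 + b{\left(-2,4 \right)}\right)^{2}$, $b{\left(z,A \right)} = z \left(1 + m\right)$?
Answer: $\frac{204624}{341} \approx 600.07$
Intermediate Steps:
$m = 1$ ($m = 6 - 5 = 1$)
$b{\left(z,A \right)} = 2 z$ ($b{\left(z,A \right)} = z \left(1 + 1\right) = z 2 = 2 z$)
$Q{\left(B \right)} = 25$ ($Q{\left(B \right)} = \left(-1 + 2 \left(-2\right)\right)^{2} = \left(-1 - 4\right)^{2} = \left(-5\right)^{2} = 25$)
$j = \frac{1}{341} \approx 0.0029326$
$\left(j + Q{\left(-12 \right)}\right) \left(-63 - -87\right) = \left(\frac{1}{341} + 25\right) \left(-63 - -87\right) = \frac{8526 \left(-63 + 87\right)}{341} = \frac{8526}{341} \cdot 24 = \frac{204624}{341}$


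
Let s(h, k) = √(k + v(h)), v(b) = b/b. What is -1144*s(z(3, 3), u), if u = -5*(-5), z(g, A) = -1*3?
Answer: -1144*√26 ≈ -5833.3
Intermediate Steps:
z(g, A) = -3
u = 25
v(b) = 1
s(h, k) = √(1 + k) (s(h, k) = √(k + 1) = √(1 + k))
-1144*s(z(3, 3), u) = -1144*√(1 + 25) = -1144*√26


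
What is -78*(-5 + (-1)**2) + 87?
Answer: 399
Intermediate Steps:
-78*(-5 + (-1)**2) + 87 = -78*(-5 + 1) + 87 = -78*(-4) + 87 = -13*(-24) + 87 = 312 + 87 = 399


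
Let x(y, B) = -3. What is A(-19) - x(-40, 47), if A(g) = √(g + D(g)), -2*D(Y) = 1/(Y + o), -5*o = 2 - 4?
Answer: 3 + I*√656394/186 ≈ 3.0 + 4.3558*I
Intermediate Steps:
o = ⅖ (o = -(2 - 4)/5 = -⅕*(-2) = ⅖ ≈ 0.40000)
D(Y) = -1/(2*(⅖ + Y)) (D(Y) = -1/(2*(Y + ⅖)) = -1/(2*(⅖ + Y)))
A(g) = √(g - 5/(4 + 10*g))
A(-19) - x(-40, 47) = √2*√(-5/(2 + 5*(-19)) + 2*(-19))/2 - 1*(-3) = √2*√(-5/(2 - 95) - 38)/2 + 3 = √2*√(-5/(-93) - 38)/2 + 3 = √2*√(-5*(-1/93) - 38)/2 + 3 = √2*√(5/93 - 38)/2 + 3 = √2*√(-3529/93)/2 + 3 = √2*(I*√328197/93)/2 + 3 = I*√656394/186 + 3 = 3 + I*√656394/186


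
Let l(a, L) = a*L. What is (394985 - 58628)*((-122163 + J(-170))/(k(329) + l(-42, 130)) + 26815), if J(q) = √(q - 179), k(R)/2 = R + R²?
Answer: 10101525100181/1120 + 5339*I*√349/3360 ≈ 9.0192e+9 + 29.685*I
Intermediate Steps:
k(R) = 2*R + 2*R² (k(R) = 2*(R + R²) = 2*R + 2*R²)
l(a, L) = L*a
J(q) = √(-179 + q)
(394985 - 58628)*((-122163 + J(-170))/(k(329) + l(-42, 130)) + 26815) = (394985 - 58628)*((-122163 + √(-179 - 170))/(2*329*(1 + 329) + 130*(-42)) + 26815) = 336357*((-122163 + √(-349))/(2*329*330 - 5460) + 26815) = 336357*((-122163 + I*√349)/(217140 - 5460) + 26815) = 336357*((-122163 + I*√349)/211680 + 26815) = 336357*((-122163 + I*√349)*(1/211680) + 26815) = 336357*((-40721/70560 + I*√349/211680) + 26815) = 336357*(1892025679/70560 + I*√349/211680) = 10101525100181/1120 + 5339*I*√349/3360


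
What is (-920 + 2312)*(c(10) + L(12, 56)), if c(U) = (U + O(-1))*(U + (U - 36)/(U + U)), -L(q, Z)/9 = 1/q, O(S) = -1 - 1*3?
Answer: 358092/5 ≈ 71618.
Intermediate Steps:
O(S) = -4 (O(S) = -1 - 3 = -4)
L(q, Z) = -9/q
c(U) = (-4 + U)*(U + (-36 + U)/(2*U)) (c(U) = (U - 4)*(U + (U - 36)/(U + U)) = (-4 + U)*(U + (-36 + U)/((2*U))) = (-4 + U)*(U + (-36 + U)*(1/(2*U))) = (-4 + U)*(U + (-36 + U)/(2*U)))
(-920 + 2312)*(c(10) + L(12, 56)) = (-920 + 2312)*((-20 + 10² + 72/10 - 7/2*10) - 9/12) = 1392*((-20 + 100 + 72*(⅒) - 35) - 9*1/12) = 1392*((-20 + 100 + 36/5 - 35) - ¾) = 1392*(261/5 - ¾) = 1392*(1029/20) = 358092/5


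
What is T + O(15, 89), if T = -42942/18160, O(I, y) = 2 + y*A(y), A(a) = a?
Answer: 71919369/9080 ≈ 7920.6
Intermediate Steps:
O(I, y) = 2 + y² (O(I, y) = 2 + y*y = 2 + y²)
T = -21471/9080 (T = -42942*1/18160 = -21471/9080 ≈ -2.3646)
T + O(15, 89) = -21471/9080 + (2 + 89²) = -21471/9080 + (2 + 7921) = -21471/9080 + 7923 = 71919369/9080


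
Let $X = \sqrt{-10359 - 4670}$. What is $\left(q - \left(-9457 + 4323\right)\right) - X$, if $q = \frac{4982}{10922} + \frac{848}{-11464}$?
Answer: $\frac{40179687879}{7825613} - i \sqrt{15029} \approx 5134.4 - 122.59 i$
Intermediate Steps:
$q = \frac{2990737}{7825613}$ ($q = 4982 \cdot \frac{1}{10922} + 848 \left(- \frac{1}{11464}\right) = \frac{2491}{5461} - \frac{106}{1433} = \frac{2990737}{7825613} \approx 0.38217$)
$X = i \sqrt{15029}$ ($X = \sqrt{-15029} = i \sqrt{15029} \approx 122.59 i$)
$\left(q - \left(-9457 + 4323\right)\right) - X = \left(\frac{2990737}{7825613} - \left(-9457 + 4323\right)\right) - i \sqrt{15029} = \left(\frac{2990737}{7825613} - -5134\right) - i \sqrt{15029} = \left(\frac{2990737}{7825613} + 5134\right) - i \sqrt{15029} = \frac{40179687879}{7825613} - i \sqrt{15029}$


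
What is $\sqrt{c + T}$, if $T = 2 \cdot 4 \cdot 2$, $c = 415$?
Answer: $\sqrt{431} \approx 20.761$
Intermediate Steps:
$T = 16$ ($T = 8 \cdot 2 = 16$)
$\sqrt{c + T} = \sqrt{415 + 16} = \sqrt{431}$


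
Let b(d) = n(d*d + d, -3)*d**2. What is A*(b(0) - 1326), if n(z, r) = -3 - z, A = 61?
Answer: -80886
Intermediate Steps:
b(d) = d**2*(-3 - d - d**2) (b(d) = (-3 - (d*d + d))*d**2 = (-3 - (d**2 + d))*d**2 = (-3 - (d + d**2))*d**2 = (-3 + (-d - d**2))*d**2 = (-3 - d - d**2)*d**2 = d**2*(-3 - d - d**2))
A*(b(0) - 1326) = 61*(0**2*(-3 - 1*0*(1 + 0)) - 1326) = 61*(0*(-3 - 1*0*1) - 1326) = 61*(0*(-3 + 0) - 1326) = 61*(0*(-3) - 1326) = 61*(0 - 1326) = 61*(-1326) = -80886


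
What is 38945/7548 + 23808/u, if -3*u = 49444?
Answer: 346622057/93300828 ≈ 3.7151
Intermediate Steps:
u = -49444/3 (u = -⅓*49444 = -49444/3 ≈ -16481.)
38945/7548 + 23808/u = 38945/7548 + 23808/(-49444/3) = 38945*(1/7548) + 23808*(-3/49444) = 38945/7548 - 17856/12361 = 346622057/93300828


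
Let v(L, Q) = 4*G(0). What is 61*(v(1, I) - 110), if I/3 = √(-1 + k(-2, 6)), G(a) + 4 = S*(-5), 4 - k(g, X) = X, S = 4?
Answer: -12566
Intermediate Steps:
k(g, X) = 4 - X
G(a) = -24 (G(a) = -4 + 4*(-5) = -4 - 20 = -24)
I = 3*I*√3 (I = 3*√(-1 + (4 - 1*6)) = 3*√(-1 + (4 - 6)) = 3*√(-1 - 2) = 3*√(-3) = 3*(I*√3) = 3*I*√3 ≈ 5.1962*I)
v(L, Q) = -96 (v(L, Q) = 4*(-24) = -96)
61*(v(1, I) - 110) = 61*(-96 - 110) = 61*(-206) = -12566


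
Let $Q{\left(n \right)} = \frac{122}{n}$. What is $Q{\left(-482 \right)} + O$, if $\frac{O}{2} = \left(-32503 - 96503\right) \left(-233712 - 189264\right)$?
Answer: $\frac{26301024974531}{241} \approx 1.0913 \cdot 10^{11}$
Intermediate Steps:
$O = 109132883712$ ($O = 2 \left(-32503 - 96503\right) \left(-233712 - 189264\right) = 2 \left(\left(-129006\right) \left(-422976\right)\right) = 2 \cdot 54566441856 = 109132883712$)
$Q{\left(-482 \right)} + O = \frac{122}{-482} + 109132883712 = 122 \left(- \frac{1}{482}\right) + 109132883712 = - \frac{61}{241} + 109132883712 = \frac{26301024974531}{241}$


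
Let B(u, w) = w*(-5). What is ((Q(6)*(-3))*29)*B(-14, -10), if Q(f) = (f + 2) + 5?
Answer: -56550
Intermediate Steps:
B(u, w) = -5*w
Q(f) = 7 + f (Q(f) = (2 + f) + 5 = 7 + f)
((Q(6)*(-3))*29)*B(-14, -10) = (((7 + 6)*(-3))*29)*(-5*(-10)) = ((13*(-3))*29)*50 = -39*29*50 = -1131*50 = -56550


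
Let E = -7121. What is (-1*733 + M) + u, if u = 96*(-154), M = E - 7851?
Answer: -30489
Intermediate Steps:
M = -14972 (M = -7121 - 7851 = -14972)
u = -14784
(-1*733 + M) + u = (-1*733 - 14972) - 14784 = (-733 - 14972) - 14784 = -15705 - 14784 = -30489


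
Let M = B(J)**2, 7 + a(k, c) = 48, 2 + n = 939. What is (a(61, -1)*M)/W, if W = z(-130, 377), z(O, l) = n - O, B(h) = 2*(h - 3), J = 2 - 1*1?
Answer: 656/1067 ≈ 0.61481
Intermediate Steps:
n = 937 (n = -2 + 939 = 937)
a(k, c) = 41 (a(k, c) = -7 + 48 = 41)
J = 1 (J = 2 - 1 = 1)
B(h) = -6 + 2*h (B(h) = 2*(-3 + h) = -6 + 2*h)
z(O, l) = 937 - O
W = 1067 (W = 937 - 1*(-130) = 937 + 130 = 1067)
M = 16 (M = (-6 + 2*1)**2 = (-6 + 2)**2 = (-4)**2 = 16)
(a(61, -1)*M)/W = (41*16)/1067 = 656*(1/1067) = 656/1067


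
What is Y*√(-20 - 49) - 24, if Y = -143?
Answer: -24 - 143*I*√69 ≈ -24.0 - 1187.8*I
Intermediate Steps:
Y*√(-20 - 49) - 24 = -143*√(-20 - 49) - 24 = -143*I*√69 - 24 = -24 - 143*I*√69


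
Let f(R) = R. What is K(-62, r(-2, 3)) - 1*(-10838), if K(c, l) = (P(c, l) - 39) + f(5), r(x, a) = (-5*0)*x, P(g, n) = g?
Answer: 10742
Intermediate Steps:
r(x, a) = 0 (r(x, a) = 0*x = 0)
K(c, l) = -34 + c (K(c, l) = (c - 39) + 5 = (-39 + c) + 5 = -34 + c)
K(-62, r(-2, 3)) - 1*(-10838) = (-34 - 62) - 1*(-10838) = -96 + 10838 = 10742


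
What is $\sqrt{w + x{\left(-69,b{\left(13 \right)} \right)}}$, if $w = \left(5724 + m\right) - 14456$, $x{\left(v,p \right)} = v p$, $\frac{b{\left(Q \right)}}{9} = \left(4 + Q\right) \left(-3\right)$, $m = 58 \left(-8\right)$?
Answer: $5 \sqrt{899} \approx 149.92$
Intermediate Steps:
$m = -464$
$b{\left(Q \right)} = -108 - 27 Q$ ($b{\left(Q \right)} = 9 \left(4 + Q\right) \left(-3\right) = 9 \left(-12 - 3 Q\right) = -108 - 27 Q$)
$x{\left(v,p \right)} = p v$
$w = -9196$ ($w = \left(5724 - 464\right) - 14456 = 5260 - 14456 = -9196$)
$\sqrt{w + x{\left(-69,b{\left(13 \right)} \right)}} = \sqrt{-9196 + \left(-108 - 351\right) \left(-69\right)} = \sqrt{-9196 - -31671} = \sqrt{-9196 + 31671} = \sqrt{22475} = 5 \sqrt{899}$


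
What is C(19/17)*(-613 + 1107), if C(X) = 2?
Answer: 988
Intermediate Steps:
C(19/17)*(-613 + 1107) = 2*(-613 + 1107) = 2*494 = 988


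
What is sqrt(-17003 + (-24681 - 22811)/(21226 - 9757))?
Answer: 13*I*sqrt(13237187199)/11469 ≈ 130.41*I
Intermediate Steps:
sqrt(-17003 + (-24681 - 22811)/(21226 - 9757)) = sqrt(-17003 - 47492/11469) = sqrt(-195054899/11469) = 13*I*sqrt(13237187199)/11469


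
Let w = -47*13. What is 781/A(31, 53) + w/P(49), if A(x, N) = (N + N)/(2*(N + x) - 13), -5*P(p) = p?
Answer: 6255525/5194 ≈ 1204.4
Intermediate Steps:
w = -611
P(p) = -p/5
A(x, N) = 2*N/(-13 + 2*N + 2*x) (A(x, N) = (2*N)/((2*N + 2*x) - 13) = (2*N)/(-13 + 2*N + 2*x) = 2*N/(-13 + 2*N + 2*x))
781/A(31, 53) + w/P(49) = 781/((2*53/(-13 + 2*53 + 2*31))) - 611/((-⅕*49)) = 781/((2*53/(-13 + 106 + 62))) - 611/(-49/5) = 781/((2*53/155)) - 611*(-5/49) = 781/((2*53*(1/155))) + 3055/49 = 781/(106/155) + 3055/49 = 781*(155/106) + 3055/49 = 121055/106 + 3055/49 = 6255525/5194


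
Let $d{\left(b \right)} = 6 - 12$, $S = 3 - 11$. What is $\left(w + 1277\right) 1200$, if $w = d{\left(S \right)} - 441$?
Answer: $996000$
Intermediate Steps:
$S = -8$
$d{\left(b \right)} = -6$
$w = -447$ ($w = -6 - 441 = -447$)
$\left(w + 1277\right) 1200 = \left(-447 + 1277\right) 1200 = 830 \cdot 1200 = 996000$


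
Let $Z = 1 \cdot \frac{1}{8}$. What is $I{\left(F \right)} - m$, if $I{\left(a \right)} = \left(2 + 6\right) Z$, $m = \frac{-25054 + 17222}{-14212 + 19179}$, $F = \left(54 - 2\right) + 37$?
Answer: $\frac{12799}{4967} \approx 2.5768$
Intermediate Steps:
$Z = \frac{1}{8}$ ($Z = 1 \cdot \frac{1}{8} = \frac{1}{8} \approx 0.125$)
$F = 89$ ($F = 52 + 37 = 89$)
$m = - \frac{7832}{4967} \approx -1.5768$
$I{\left(a \right)} = 1$ ($I{\left(a \right)} = \left(2 + 6\right) \frac{1}{8} = 8 \cdot \frac{1}{8} = 1$)
$I{\left(F \right)} - m = 1 - - \frac{7832}{4967} = 1 + \frac{7832}{4967} = \frac{12799}{4967}$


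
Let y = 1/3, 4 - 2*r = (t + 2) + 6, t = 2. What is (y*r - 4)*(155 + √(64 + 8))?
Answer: -775 - 30*√2 ≈ -817.43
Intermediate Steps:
r = -3 (r = 2 - ((2 + 2) + 6)/2 = 2 - (4 + 6)/2 = 2 - ½*10 = 2 - 5 = -3)
y = ⅓ ≈ 0.33333
(y*r - 4)*(155 + √(64 + 8)) = ((⅓)*(-3) - 4)*(155 + √(64 + 8)) = (-1 - 4)*(155 + √72) = -5*(155 + 6*√2) = -775 - 30*√2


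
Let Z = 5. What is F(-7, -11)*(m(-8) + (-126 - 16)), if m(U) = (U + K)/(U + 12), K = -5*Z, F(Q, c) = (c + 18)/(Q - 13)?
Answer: 4207/80 ≈ 52.588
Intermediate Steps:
F(Q, c) = (18 + c)/(-13 + Q)
K = -25 (K = -5*5 = -25)
m(U) = (-25 + U)/(12 + U) (m(U) = (U - 25)/(U + 12) = (-25 + U)/(12 + U))
F(-7, -11)*(m(-8) + (-126 - 16)) = ((18 - 11)/(-13 - 7))*((-25 - 8)/(12 - 8) + (-126 - 16)) = (7/(-20))*(-33/4 - 142) = (-1/20*7)*((¼)*(-33) - 142) = -7*(-33/4 - 142)/20 = -7/20*(-601/4) = 4207/80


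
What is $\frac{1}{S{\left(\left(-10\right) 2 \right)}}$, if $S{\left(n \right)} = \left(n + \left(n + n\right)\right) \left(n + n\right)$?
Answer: $\frac{1}{2400} \approx 0.00041667$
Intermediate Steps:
$S{\left(n \right)} = 6 n^{2}$ ($S{\left(n \right)} = \left(n + 2 n\right) 2 n = 3 n 2 n = 6 n^{2}$)
$\frac{1}{S{\left(\left(-10\right) 2 \right)}} = \frac{1}{6 \left(\left(-10\right) 2\right)^{2}} = \frac{1}{6 \left(-20\right)^{2}} = \frac{1}{6 \cdot 400} = \frac{1}{2400}$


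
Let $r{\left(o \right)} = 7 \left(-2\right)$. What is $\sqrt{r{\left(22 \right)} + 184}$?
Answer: $\sqrt{170} \approx 13.038$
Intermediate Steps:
$r{\left(o \right)} = -14$
$\sqrt{r{\left(22 \right)} + 184} = \sqrt{-14 + 184} = \sqrt{170}$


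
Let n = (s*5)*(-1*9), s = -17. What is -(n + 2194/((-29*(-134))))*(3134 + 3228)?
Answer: -9463424104/1943 ≈ -4.8705e+6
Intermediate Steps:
n = 765 (n = (-17*5)*(-1*9) = -85*(-9) = 765)
-(n + 2194/((-29*(-134))))*(3134 + 3228) = -(765 + 2194/((-29*(-134))))*(3134 + 3228) = -(765 + 2194/3886)*6362 = -(765 + 2194*(1/3886))*6362 = -(765 + 1097/1943)*6362 = -1487492*6362/1943 = -1*9463424104/1943 = -9463424104/1943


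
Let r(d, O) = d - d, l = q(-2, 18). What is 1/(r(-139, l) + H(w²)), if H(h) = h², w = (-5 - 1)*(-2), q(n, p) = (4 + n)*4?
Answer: 1/20736 ≈ 4.8225e-5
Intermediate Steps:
q(n, p) = 16 + 4*n
l = 8 (l = 16 + 4*(-2) = 16 - 8 = 8)
r(d, O) = 0
w = 12 (w = -6*(-2) = 12)
1/(r(-139, l) + H(w²)) = 1/(0 + (12²)²) = 1/(0 + 144²) = 1/(0 + 20736) = 1/20736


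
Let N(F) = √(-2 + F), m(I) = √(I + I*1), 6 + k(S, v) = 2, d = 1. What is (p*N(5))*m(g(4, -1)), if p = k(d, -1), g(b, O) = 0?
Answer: 0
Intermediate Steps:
k(S, v) = -4 (k(S, v) = -6 + 2 = -4)
m(I) = √2*√I (m(I) = √(I + I) = √(2*I) = √2*√I)
p = -4
(p*N(5))*m(g(4, -1)) = (-4*√(-2 + 5))*(√2*√0) = (-4*√3)*(√2*0) = -4*√3*0 = 0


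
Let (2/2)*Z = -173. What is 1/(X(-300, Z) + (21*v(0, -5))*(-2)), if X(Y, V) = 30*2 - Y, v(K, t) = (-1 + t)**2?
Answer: -1/1152 ≈ -0.00086806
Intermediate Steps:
Z = -173
X(Y, V) = 60 - Y
1/(X(-300, Z) + (21*v(0, -5))*(-2)) = 1/((60 - 1*(-300)) + (21*(-1 - 5)**2)*(-2)) = 1/((60 + 300) + (21*(-6)**2)*(-2)) = 1/(360 + (21*36)*(-2)) = 1/(360 + 756*(-2)) = 1/(360 - 1512) = 1/(-1152) = -1/1152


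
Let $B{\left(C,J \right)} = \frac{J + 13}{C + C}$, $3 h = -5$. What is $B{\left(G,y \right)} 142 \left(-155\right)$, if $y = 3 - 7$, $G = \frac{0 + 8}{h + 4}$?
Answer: $- \frac{231105}{8} \approx -28888.0$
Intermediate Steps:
$h = - \frac{5}{3}$ ($h = \frac{1}{3} \left(-5\right) = - \frac{5}{3} \approx -1.6667$)
$G = \frac{24}{7}$ ($G = \frac{0 + 8}{- \frac{5}{3} + 4} = \frac{8}{\frac{7}{3}} = 8 \cdot \frac{3}{7} = \frac{24}{7} \approx 3.4286$)
$y = -4$
$B{\left(C,J \right)} = \frac{13 + J}{2 C}$
$B{\left(G,y \right)} 142 \left(-155\right) = \frac{13 - 4}{2 \cdot \frac{24}{7}} \cdot 142 \left(-155\right) = \frac{1}{2} \cdot \frac{7}{24} \cdot 9 \cdot 142 \left(-155\right) = \frac{21}{16} \cdot 142 \left(-155\right) = \frac{1491}{8} \left(-155\right) = - \frac{231105}{8}$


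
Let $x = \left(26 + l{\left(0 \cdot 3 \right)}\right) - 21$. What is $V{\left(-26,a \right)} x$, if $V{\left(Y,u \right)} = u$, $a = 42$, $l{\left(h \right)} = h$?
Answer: $210$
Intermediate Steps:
$x = 5$ ($x = \left(26 + 0 \cdot 3\right) - 21 = \left(26 + 0\right) - 21 = 26 - 21 = 5$)
$V{\left(-26,a \right)} x = 42 \cdot 5 = 210$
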